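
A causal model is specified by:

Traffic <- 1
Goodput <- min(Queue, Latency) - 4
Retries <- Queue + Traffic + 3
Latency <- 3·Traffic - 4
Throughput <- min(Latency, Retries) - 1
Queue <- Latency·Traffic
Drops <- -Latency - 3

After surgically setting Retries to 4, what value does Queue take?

-1

do(Retries=4) replaces the equation Retries <- Queue + Traffic + 3 with the constant Retries = 4.
Queue is not downstream of the intervention, so its value is determined by the original equations.
Latency = 3·Traffic - 4  [with Traffic=1]  = -1
Queue = Latency·Traffic  [with Latency=-1, Traffic=1]  = -1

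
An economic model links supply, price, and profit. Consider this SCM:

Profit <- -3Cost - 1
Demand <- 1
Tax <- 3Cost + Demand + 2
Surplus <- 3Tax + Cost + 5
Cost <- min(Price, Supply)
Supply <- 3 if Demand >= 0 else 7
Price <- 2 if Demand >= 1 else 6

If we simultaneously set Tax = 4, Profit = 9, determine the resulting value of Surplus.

Under do(Tax = 4, Profit = 9), each intervened variable's structural equation is replaced by its fixed value.
Price = 2 if Demand >= 1 else 6  [with Demand=1]  = 2
Supply = 3 if Demand >= 0 else 7  [with Demand=1]  = 3
Cost = min(Price, Supply)  [with Price=2, Supply=3]  = 2
Surplus = 3Tax + Cost + 5  [with Tax=4, Cost=2]  = 19

19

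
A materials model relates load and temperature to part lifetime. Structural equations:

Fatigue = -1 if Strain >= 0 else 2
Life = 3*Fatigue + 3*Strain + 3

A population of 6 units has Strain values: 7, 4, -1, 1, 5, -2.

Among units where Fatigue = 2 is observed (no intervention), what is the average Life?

4.5

Conditioning on Fatigue=2 selects the 2 unit(s) with Strain ∈ {-1, -2}. Their Life values: 6, 3. Mean = 4.5.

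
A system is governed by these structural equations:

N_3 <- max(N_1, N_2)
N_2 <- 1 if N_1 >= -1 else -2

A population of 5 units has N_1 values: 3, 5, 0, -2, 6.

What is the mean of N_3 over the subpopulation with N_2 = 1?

Observing N_2=1 restricts to units where N_2's equation naturally yields 1: N_1 ∈ {3, 5, 0, 6}. In that subpopulation N_3 = 3, 5, 1, 6, mean 3.75.

3.75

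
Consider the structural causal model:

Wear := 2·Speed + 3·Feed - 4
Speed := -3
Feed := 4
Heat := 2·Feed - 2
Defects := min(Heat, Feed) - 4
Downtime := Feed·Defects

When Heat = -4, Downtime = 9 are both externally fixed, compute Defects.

-8

The joint intervention fixes Heat = -4, Downtime = 9, removing each variable's own equation.
Defects = min(Heat, Feed) - 4  [with Heat=-4, Feed=4]  = -8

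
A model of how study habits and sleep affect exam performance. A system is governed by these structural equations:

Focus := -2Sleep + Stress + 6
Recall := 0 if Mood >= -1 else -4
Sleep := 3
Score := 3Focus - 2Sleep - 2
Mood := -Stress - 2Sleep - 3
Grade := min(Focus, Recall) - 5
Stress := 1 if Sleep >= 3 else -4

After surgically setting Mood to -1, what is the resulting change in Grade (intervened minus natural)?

4

Under do(Mood=-1), the mechanism Mood := -Stress - 2Sleep - 3 is discarded; Mood is fixed at -1.
Stress = 1 if Sleep >= 3 else -4  [with Sleep=3]  = 1
Focus = -2Sleep + Stress + 6  [with Sleep=3, Stress=1]  = 1
Recall = 0 if Mood >= -1 else -4  [with Mood=-1]  = 0
Grade = min(Focus, Recall) - 5  [with Focus=1, Recall=0]  = -5
Without intervention: Stress = 1 if Sleep >= 3 else -4  [with Sleep=3]  = 1; Focus = -2Sleep + Stress + 6  [with Sleep=3, Stress=1]  = 1; Mood = -Stress - 2Sleep - 3  [with Stress=1, Sleep=3]  = -10; Recall = 0 if Mood >= -1 else -4  [with Mood=-10]  = -4; Grade = min(Focus, Recall) - 5  [with Focus=1, Recall=-4]  = -9.
Change = -5 − (-9) = 4.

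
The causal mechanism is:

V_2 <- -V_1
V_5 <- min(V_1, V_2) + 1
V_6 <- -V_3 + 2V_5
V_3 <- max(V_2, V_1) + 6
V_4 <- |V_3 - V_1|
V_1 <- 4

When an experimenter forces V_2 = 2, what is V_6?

-4

Under do(V_2=2), the mechanism V_2 <- -V_1 is discarded; V_2 is fixed at 2.
V_3 = max(V_2, V_1) + 6  [with V_2=2, V_1=4]  = 10
V_5 = min(V_1, V_2) + 1  [with V_1=4, V_2=2]  = 3
V_6 = -V_3 + 2V_5  [with V_3=10, V_5=3]  = -4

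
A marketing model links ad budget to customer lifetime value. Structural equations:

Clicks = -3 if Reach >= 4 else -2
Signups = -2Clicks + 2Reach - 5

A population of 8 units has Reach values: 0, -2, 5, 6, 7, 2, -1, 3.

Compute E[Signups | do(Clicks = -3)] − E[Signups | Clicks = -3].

do(Clicks=-3) breaks Clicks's dependence on Reach. With Clicks=-3 fixed, Signups across the units is 1, -3, 11, 13, 15, 5, -1, 7, mean 6.
Observing Clicks=-3 restricts to units where Clicks's equation naturally yields -3: Reach ∈ {5, 6, 7}. In that subpopulation Signups = 11, 13, 15, mean 13.
Difference = 6 − 13 = -7.

-7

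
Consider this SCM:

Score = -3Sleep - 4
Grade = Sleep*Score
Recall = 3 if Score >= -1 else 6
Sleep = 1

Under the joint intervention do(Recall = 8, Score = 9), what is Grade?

9

The joint intervention fixes Recall = 8, Score = 9, removing each variable's own equation.
Grade = Sleep*Score  [with Sleep=1, Score=9]  = 9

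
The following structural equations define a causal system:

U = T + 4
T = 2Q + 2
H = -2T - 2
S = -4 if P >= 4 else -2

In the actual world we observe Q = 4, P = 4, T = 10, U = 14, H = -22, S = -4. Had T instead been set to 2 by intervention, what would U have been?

6

The intervention breaks the incoming arrows to T: T = 2Q + 2 no longer applies, and T = 2.
U = T + 4  [with T=2]  = 6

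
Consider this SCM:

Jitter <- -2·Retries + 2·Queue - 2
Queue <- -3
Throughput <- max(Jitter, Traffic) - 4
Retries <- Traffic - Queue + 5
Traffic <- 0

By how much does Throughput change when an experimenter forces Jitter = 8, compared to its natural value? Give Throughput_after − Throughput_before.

8

Intervening sets Jitter = 8 and removes its equation (Jitter <- -2·Retries + 2·Queue - 2).
Throughput = max(Jitter, Traffic) - 4  [with Jitter=8, Traffic=0]  = 4
Without intervention: Retries = Traffic - Queue + 5  [with Traffic=0, Queue=-3]  = 8; Jitter = -2·Retries + 2·Queue - 2  [with Retries=8, Queue=-3]  = -24; Throughput = max(Jitter, Traffic) - 4  [with Jitter=-24, Traffic=0]  = -4.
Change = 4 − (-4) = 8.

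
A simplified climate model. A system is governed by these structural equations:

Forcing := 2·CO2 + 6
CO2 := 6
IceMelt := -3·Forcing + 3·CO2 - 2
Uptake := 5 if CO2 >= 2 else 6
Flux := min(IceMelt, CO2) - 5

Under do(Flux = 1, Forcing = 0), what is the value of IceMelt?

Setting Flux = 1, Forcing = 0 by intervention discards those variables' equations.
IceMelt = -3·Forcing + 3·CO2 - 2  [with Forcing=0, CO2=6]  = 16

16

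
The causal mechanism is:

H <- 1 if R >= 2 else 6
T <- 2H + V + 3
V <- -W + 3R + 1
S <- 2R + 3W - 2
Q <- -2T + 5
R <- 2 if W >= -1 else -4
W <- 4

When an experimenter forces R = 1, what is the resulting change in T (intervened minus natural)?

Under do(R=1), the mechanism R <- 2 if W >= -1 else -4 is discarded; R is fixed at 1.
V = -W + 3R + 1  [with W=4, R=1]  = 0
H = 1 if R >= 2 else 6  [with R=1]  = 6
T = 2H + V + 3  [with H=6, V=0]  = 15
Without intervention: R = 2 if W >= -1 else -4  [with W=4]  = 2; V = -W + 3R + 1  [with W=4, R=2]  = 3; H = 1 if R >= 2 else 6  [with R=2]  = 1; T = 2H + V + 3  [with H=1, V=3]  = 8.
Change = 15 − 8 = 7.

7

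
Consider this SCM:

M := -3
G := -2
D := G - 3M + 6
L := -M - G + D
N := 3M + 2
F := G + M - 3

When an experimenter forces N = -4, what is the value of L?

18

The intervention breaks the incoming arrows to N: N := 3M + 2 no longer applies, and N = -4.
Since L is not a descendant of the intervened variable, it is unaffected.
D = G - 3M + 6  [with G=-2, M=-3]  = 13
L = -M - G + D  [with M=-3, G=-2, D=13]  = 18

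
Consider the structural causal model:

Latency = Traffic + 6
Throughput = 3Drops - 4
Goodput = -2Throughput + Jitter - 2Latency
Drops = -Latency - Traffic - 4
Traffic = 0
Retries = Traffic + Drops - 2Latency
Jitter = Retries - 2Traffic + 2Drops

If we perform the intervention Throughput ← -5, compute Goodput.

-44

Intervening sets Throughput = -5 and removes its equation (Throughput = 3Drops - 4).
Latency = Traffic + 6  [with Traffic=0]  = 6
Drops = -Latency - Traffic - 4  [with Latency=6, Traffic=0]  = -10
Retries = Traffic + Drops - 2Latency  [with Traffic=0, Drops=-10, Latency=6]  = -22
Jitter = Retries - 2Traffic + 2Drops  [with Retries=-22, Traffic=0, Drops=-10]  = -42
Goodput = -2Throughput + Jitter - 2Latency  [with Throughput=-5, Jitter=-42, Latency=6]  = -44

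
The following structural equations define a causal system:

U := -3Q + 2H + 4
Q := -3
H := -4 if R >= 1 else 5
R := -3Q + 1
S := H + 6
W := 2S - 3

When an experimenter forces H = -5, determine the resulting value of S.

1

The intervention breaks the incoming arrows to H: H := -4 if R >= 1 else 5 no longer applies, and H = -5.
S = H + 6  [with H=-5]  = 1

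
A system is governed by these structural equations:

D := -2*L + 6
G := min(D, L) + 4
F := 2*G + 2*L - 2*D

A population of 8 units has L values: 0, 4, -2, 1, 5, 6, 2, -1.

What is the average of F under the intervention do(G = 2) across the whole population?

do(G=2) breaks G's dependence on L. With G=2 fixed, F across the units is -8, 16, -20, -2, 22, 28, 4, -14, mean 3.25.

3.25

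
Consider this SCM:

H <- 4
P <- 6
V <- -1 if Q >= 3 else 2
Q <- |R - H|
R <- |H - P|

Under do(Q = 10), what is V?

-1

Intervening sets Q = 10 and removes its equation (Q <- |R - H|).
V = -1 if Q >= 3 else 2  [with Q=10]  = -1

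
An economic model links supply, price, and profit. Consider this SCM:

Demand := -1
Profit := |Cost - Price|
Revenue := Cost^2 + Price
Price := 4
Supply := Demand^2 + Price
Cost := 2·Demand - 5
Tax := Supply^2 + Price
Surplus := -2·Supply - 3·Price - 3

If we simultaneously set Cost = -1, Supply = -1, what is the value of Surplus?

The joint intervention fixes Cost = -1, Supply = -1, removing each variable's own equation.
Surplus = -2·Supply - 3·Price - 3  [with Supply=-1, Price=4]  = -13

-13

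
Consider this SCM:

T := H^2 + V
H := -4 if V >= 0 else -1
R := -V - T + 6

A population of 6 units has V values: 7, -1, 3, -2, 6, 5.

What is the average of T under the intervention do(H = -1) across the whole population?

4

The intervention sets H=-1 in all 6 units regardless of V. Recomputing T per unit gives 8, 0, 4, -1, 7, 6; average 4.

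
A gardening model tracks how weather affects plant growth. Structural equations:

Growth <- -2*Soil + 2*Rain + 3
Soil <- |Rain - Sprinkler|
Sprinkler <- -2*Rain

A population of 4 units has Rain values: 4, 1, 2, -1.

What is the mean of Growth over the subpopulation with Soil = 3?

-3

Observing Soil=3 restricts to units where Soil's equation naturally yields 3: Rain ∈ {1, -1}. In that subpopulation Growth = -1, -5, mean -3.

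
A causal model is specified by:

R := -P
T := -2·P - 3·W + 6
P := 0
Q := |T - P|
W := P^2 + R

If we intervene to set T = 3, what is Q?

3

Intervening sets T = 3 and removes its equation (T := -2·P - 3·W + 6).
Q = |T - P|  [with T=3, P=0]  = 3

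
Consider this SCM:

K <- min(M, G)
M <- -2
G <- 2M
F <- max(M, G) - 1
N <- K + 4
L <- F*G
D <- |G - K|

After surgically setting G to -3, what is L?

9

Under do(G=-3), the mechanism G <- 2M is discarded; G is fixed at -3.
F = max(M, G) - 1  [with M=-2, G=-3]  = -3
L = F*G  [with F=-3, G=-3]  = 9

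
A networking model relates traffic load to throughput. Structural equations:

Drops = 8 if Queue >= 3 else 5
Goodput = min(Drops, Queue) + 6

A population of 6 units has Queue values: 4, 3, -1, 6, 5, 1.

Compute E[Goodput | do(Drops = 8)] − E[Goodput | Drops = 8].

Under do(Drops=8), Drops's equation is replaced by Drops=8 for every unit. Per-unit Goodput: 10, 9, 5, 12, 11, 7. Mean = 9.
Conditioning on Drops=8 selects the 4 unit(s) with Queue ∈ {4, 3, 6, 5}. Their Goodput values: 10, 9, 12, 11. Mean = 10.5.
Difference = 9 − 10.5 = -1.5.

-1.5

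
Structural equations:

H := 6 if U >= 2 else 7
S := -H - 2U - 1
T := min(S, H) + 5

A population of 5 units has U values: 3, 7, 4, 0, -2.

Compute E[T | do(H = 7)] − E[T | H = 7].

The intervention sets H=7 in all 5 units regardless of U. Recomputing T per unit gives -9, -17, -11, -3, 1; average -7.8.
Conditioning on H=7 selects the 2 unit(s) with U ∈ {0, -2}. Their T values: -3, 1. Mean = -1.
Difference = -7.8 − (-1) = -6.8.

-6.8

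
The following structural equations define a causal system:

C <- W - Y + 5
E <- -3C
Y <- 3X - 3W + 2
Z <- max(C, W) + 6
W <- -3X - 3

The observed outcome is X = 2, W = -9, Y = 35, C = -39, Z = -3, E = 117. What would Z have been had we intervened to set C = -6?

0

Intervening sets C = -6 and removes its equation (C <- W - Y + 5).
W = -3X - 3  [with X=2]  = -9
Z = max(C, W) + 6  [with C=-6, W=-9]  = 0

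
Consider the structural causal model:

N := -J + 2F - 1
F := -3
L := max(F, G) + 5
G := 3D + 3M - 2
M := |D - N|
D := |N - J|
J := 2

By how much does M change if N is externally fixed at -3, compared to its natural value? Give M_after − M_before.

do(N=-3) replaces the equation N := -J + 2F - 1 with the constant N = -3.
D = |N - J|  [with N=-3, J=2]  = 5
M = |D - N|  [with D=5, N=-3]  = 8
Without intervention: N = -J + 2F - 1  [with J=2, F=-3]  = -9; D = |N - J|  [with N=-9, J=2]  = 11; M = |D - N|  [with D=11, N=-9]  = 20.
Change = 8 − 20 = -12.

-12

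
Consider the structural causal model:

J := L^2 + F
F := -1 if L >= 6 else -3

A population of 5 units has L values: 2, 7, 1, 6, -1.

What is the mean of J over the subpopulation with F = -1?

E[J|F=-1] averages over only the 2 units with F=-1 (L = 7, 6): J = 48, 35, mean 41.5.

41.5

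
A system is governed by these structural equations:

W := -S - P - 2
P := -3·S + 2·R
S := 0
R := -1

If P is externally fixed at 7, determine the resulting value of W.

The intervention breaks the incoming arrows to P: P := -3·S + 2·R no longer applies, and P = 7.
W = -S - P - 2  [with S=0, P=7]  = -9

-9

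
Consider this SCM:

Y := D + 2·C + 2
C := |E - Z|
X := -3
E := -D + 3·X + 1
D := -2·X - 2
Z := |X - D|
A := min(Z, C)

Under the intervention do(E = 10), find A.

3

The intervention breaks the incoming arrows to E: E := -D + 3·X + 1 no longer applies, and E = 10.
D = -2·X - 2  [with X=-3]  = 4
Z = |X - D|  [with X=-3, D=4]  = 7
C = |E - Z|  [with E=10, Z=7]  = 3
A = min(Z, C)  [with Z=7, C=3]  = 3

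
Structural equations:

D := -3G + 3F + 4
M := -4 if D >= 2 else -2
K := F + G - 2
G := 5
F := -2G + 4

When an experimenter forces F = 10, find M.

-4

Under do(F=10), the mechanism F := -2G + 4 is discarded; F is fixed at 10.
D = -3G + 3F + 4  [with G=5, F=10]  = 19
M = -4 if D >= 2 else -2  [with D=19]  = -4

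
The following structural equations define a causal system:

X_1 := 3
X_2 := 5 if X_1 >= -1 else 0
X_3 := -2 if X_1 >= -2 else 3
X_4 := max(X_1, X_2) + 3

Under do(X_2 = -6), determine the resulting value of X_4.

Under do(X_2=-6), the mechanism X_2 := 5 if X_1 >= -1 else 0 is discarded; X_2 is fixed at -6.
X_4 = max(X_1, X_2) + 3  [with X_1=3, X_2=-6]  = 6

6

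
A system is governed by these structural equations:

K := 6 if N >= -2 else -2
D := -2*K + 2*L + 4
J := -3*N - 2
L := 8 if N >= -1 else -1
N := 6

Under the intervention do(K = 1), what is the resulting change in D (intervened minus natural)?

Under do(K=1), the mechanism K := 6 if N >= -2 else -2 is discarded; K is fixed at 1.
L = 8 if N >= -1 else -1  [with N=6]  = 8
D = -2*K + 2*L + 4  [with K=1, L=8]  = 18
Without intervention: K = 6 if N >= -2 else -2  [with N=6]  = 6; L = 8 if N >= -1 else -1  [with N=6]  = 8; D = -2*K + 2*L + 4  [with K=6, L=8]  = 8.
Change = 18 − 8 = 10.

10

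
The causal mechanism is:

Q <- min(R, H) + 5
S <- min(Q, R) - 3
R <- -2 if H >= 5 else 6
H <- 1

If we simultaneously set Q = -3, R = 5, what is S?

-6

The joint intervention fixes Q = -3, R = 5, removing each variable's own equation.
S = min(Q, R) - 3  [with Q=-3, R=5]  = -6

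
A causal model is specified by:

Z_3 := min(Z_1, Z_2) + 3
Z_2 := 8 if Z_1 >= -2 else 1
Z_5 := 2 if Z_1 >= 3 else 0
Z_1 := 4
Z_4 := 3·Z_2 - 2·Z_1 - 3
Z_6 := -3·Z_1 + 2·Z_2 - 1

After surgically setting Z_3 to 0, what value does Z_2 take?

8

Under do(Z_3=0), the mechanism Z_3 := min(Z_1, Z_2) + 3 is discarded; Z_3 is fixed at 0.
Since Z_2 is not a descendant of the intervened variable, it is unaffected.
Z_2 = 8 if Z_1 >= -2 else 1  [with Z_1=4]  = 8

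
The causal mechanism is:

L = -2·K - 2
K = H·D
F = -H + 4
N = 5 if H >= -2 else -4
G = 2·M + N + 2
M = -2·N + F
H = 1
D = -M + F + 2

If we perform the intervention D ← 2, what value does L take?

Under do(D=2), the mechanism D = -M + F + 2 is discarded; D is fixed at 2.
K = H·D  [with H=1, D=2]  = 2
L = -2·K - 2  [with K=2]  = -6

-6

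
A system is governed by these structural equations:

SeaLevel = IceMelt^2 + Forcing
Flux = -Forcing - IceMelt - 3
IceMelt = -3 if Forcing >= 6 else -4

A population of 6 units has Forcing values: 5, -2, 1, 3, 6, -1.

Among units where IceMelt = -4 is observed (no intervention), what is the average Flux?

E[Flux|IceMelt=-4] averages over only the 5 units with IceMelt=-4 (Forcing = 5, -2, 1, 3, -1): Flux = -4, 3, 0, -2, 2, mean -0.2.

-0.2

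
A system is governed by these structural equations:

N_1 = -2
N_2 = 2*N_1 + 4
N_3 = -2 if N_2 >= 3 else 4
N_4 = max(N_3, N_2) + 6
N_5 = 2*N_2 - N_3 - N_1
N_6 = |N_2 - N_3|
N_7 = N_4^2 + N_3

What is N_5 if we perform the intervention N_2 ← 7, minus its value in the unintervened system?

20

do(N_2=7) replaces the equation N_2 = 2*N_1 + 4 with the constant N_2 = 7.
N_3 = -2 if N_2 >= 3 else 4  [with N_2=7]  = -2
N_5 = 2*N_2 - N_3 - N_1  [with N_2=7, N_3=-2, N_1=-2]  = 18
Without intervention: N_2 = 2*N_1 + 4  [with N_1=-2]  = 0; N_3 = -2 if N_2 >= 3 else 4  [with N_2=0]  = 4; N_5 = 2*N_2 - N_3 - N_1  [with N_2=0, N_3=4, N_1=-2]  = -2.
Change = 18 − (-2) = 20.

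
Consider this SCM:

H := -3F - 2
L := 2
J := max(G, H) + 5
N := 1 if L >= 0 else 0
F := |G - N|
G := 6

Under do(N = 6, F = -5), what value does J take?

18

Setting N = 6, F = -5 by intervention discards those variables' equations.
H = -3F - 2  [with F=-5]  = 13
J = max(G, H) + 5  [with G=6, H=13]  = 18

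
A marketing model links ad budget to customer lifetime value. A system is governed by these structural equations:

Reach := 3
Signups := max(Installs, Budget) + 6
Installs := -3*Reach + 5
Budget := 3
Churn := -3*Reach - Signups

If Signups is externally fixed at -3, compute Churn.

Intervening sets Signups = -3 and removes its equation (Signups := max(Installs, Budget) + 6).
Churn = -3*Reach - Signups  [with Reach=3, Signups=-3]  = -6

-6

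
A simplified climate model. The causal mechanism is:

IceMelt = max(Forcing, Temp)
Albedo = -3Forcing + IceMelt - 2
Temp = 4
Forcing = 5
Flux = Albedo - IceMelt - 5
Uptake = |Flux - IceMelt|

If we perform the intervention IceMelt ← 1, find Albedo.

The intervention breaks the incoming arrows to IceMelt: IceMelt = max(Forcing, Temp) no longer applies, and IceMelt = 1.
Albedo = -3Forcing + IceMelt - 2  [with Forcing=5, IceMelt=1]  = -16

-16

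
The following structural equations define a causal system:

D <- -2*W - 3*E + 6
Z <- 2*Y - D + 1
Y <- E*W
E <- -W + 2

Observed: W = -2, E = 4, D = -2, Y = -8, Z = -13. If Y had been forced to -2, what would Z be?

-1

Intervening sets Y = -2 and removes its equation (Y <- E*W).
E = -W + 2  [with W=-2]  = 4
D = -2*W - 3*E + 6  [with W=-2, E=4]  = -2
Z = 2*Y - D + 1  [with Y=-2, D=-2]  = -1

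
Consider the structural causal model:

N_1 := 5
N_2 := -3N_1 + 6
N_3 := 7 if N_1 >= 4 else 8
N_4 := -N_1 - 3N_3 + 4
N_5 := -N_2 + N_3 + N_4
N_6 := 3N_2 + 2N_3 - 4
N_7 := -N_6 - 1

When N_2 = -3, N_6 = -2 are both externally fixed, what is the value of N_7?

Setting N_2 = -3, N_6 = -2 by intervention discards those variables' equations.
N_7 = -N_6 - 1  [with N_6=-2]  = 1

1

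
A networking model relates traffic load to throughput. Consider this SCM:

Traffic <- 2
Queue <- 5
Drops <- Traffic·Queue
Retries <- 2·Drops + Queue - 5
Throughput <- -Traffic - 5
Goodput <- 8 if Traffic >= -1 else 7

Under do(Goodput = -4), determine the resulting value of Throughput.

-7

do(Goodput=-4) replaces the equation Goodput <- 8 if Traffic >= -1 else 7 with the constant Goodput = -4.
Since Throughput is not a descendant of the intervened variable, it is unaffected.
Throughput = -Traffic - 5  [with Traffic=2]  = -7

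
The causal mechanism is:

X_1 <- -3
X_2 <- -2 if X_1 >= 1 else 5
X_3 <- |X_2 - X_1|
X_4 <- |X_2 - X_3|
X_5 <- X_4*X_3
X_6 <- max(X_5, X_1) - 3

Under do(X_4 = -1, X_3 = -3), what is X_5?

The joint intervention fixes X_4 = -1, X_3 = -3, removing each variable's own equation.
X_5 = X_4*X_3  [with X_4=-1, X_3=-3]  = 3

3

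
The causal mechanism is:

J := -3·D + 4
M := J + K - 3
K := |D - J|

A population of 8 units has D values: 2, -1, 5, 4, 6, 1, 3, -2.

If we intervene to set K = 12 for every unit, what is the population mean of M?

6.25

Under do(K=12), K's equation is replaced by K=12 for every unit. Per-unit M: 7, 16, -2, 1, -5, 10, 4, 19. Mean = 6.25.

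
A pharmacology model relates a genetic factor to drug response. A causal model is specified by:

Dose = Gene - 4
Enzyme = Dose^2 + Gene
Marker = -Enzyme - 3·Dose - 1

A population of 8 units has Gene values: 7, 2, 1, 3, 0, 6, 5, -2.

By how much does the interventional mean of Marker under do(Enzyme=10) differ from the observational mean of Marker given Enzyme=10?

2.25

Under do(Enzyme=10), Enzyme's equation is replaced by Enzyme=10 for every unit. Per-unit Marker: -20, -5, -2, -8, 1, -17, -14, 7. Mean = -7.25.
Conditioning on Enzyme=10 selects the 2 unit(s) with Gene ∈ {1, 6}. Their Marker values: -2, -17. Mean = -9.5.
Difference = -7.25 − (-9.5) = 2.25.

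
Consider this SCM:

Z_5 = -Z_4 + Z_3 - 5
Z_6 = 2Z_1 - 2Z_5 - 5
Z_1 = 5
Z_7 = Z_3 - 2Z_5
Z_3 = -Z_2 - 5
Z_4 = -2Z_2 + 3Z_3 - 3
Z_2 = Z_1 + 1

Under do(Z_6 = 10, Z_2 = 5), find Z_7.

Setting Z_6 = 10, Z_2 = 5 by intervention discards those variables' equations.
Z_3 = -Z_2 - 5  [with Z_2=5]  = -10
Z_4 = -2Z_2 + 3Z_3 - 3  [with Z_2=5, Z_3=-10]  = -43
Z_5 = -Z_4 + Z_3 - 5  [with Z_4=-43, Z_3=-10]  = 28
Z_7 = Z_3 - 2Z_5  [with Z_3=-10, Z_5=28]  = -66

-66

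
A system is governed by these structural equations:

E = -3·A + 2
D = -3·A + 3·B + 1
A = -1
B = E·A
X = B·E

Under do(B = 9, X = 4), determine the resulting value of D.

31

Setting B = 9, X = 4 by intervention discards those variables' equations.
D = -3·A + 3·B + 1  [with A=-1, B=9]  = 31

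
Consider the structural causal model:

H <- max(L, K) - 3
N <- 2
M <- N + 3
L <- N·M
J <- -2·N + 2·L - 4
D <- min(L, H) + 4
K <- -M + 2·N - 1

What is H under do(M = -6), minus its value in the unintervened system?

do(M=-6) replaces the equation M <- N + 3 with the constant M = -6.
K = -M + 2·N - 1  [with M=-6, N=2]  = 9
L = N·M  [with N=2, M=-6]  = -12
H = max(L, K) - 3  [with L=-12, K=9]  = 6
Without intervention: M = N + 3  [with N=2]  = 5; K = -M + 2·N - 1  [with M=5, N=2]  = -2; L = N·M  [with N=2, M=5]  = 10; H = max(L, K) - 3  [with L=10, K=-2]  = 7.
Change = 6 − 7 = -1.

-1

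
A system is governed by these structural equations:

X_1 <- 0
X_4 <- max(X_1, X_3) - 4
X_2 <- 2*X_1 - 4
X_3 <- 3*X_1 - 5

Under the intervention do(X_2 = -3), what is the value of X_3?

The intervention breaks the incoming arrows to X_2: X_2 <- 2*X_1 - 4 no longer applies, and X_2 = -3.
Since X_3 is not a descendant of the intervened variable, it is unaffected.
X_3 = 3*X_1 - 5  [with X_1=0]  = -5

-5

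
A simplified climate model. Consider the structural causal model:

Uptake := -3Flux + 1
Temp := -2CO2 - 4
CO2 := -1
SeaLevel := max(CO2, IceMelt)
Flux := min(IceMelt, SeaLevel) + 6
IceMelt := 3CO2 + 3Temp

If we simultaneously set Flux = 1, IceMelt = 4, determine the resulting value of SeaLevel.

4

Under do(Flux = 1, IceMelt = 4), each intervened variable's structural equation is replaced by its fixed value.
SeaLevel = max(CO2, IceMelt)  [with CO2=-1, IceMelt=4]  = 4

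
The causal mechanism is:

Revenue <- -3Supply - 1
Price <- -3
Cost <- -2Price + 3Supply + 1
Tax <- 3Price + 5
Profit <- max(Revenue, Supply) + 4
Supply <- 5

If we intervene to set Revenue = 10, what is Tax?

Intervening sets Revenue = 10 and removes its equation (Revenue <- -3Supply - 1).
No directed path runs from Revenue to Tax, so Tax keeps its natural value.
Tax = 3Price + 5  [with Price=-3]  = -4

-4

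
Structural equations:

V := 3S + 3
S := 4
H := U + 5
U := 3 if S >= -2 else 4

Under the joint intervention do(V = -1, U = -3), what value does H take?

Setting V = -1, U = -3 by intervention discards those variables' equations.
H = U + 5  [with U=-3]  = 2

2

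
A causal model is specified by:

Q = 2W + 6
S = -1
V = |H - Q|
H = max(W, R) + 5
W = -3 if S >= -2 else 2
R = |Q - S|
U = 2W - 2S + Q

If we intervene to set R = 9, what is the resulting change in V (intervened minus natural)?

The intervention breaks the incoming arrows to R: R = |Q - S| no longer applies, and R = 9.
W = -3 if S >= -2 else 2  [with S=-1]  = -3
Q = 2W + 6  [with W=-3]  = 0
H = max(W, R) + 5  [with W=-3, R=9]  = 14
V = |H - Q|  [with H=14, Q=0]  = 14
Without intervention: W = -3 if S >= -2 else 2  [with S=-1]  = -3; Q = 2W + 6  [with W=-3]  = 0; R = |Q - S|  [with Q=0, S=-1]  = 1; H = max(W, R) + 5  [with W=-3, R=1]  = 6; V = |H - Q|  [with H=6, Q=0]  = 6.
Change = 14 − 6 = 8.

8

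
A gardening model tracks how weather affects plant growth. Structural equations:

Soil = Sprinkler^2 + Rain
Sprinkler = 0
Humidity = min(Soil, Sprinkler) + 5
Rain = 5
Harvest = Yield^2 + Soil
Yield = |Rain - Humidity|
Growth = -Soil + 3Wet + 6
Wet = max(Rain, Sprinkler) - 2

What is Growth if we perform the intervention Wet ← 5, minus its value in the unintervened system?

Intervening sets Wet = 5 and removes its equation (Wet = max(Rain, Sprinkler) - 2).
Soil = Sprinkler^2 + Rain  [with Sprinkler=0, Rain=5]  = 5
Growth = -Soil + 3Wet + 6  [with Soil=5, Wet=5]  = 16
Without intervention: Soil = Sprinkler^2 + Rain  [with Sprinkler=0, Rain=5]  = 5; Wet = max(Rain, Sprinkler) - 2  [with Rain=5, Sprinkler=0]  = 3; Growth = -Soil + 3Wet + 6  [with Soil=5, Wet=3]  = 10.
Change = 16 − 10 = 6.

6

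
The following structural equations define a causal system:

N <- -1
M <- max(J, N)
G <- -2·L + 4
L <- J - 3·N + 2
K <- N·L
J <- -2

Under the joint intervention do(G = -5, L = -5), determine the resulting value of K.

Setting G = -5, L = -5 by intervention discards those variables' equations.
K = N·L  [with N=-1, L=-5]  = 5

5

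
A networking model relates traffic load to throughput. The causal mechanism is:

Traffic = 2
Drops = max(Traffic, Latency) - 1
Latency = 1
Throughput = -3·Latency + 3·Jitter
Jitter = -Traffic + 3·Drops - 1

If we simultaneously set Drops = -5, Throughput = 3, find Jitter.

-18

The joint intervention fixes Drops = -5, Throughput = 3, removing each variable's own equation.
Jitter = -Traffic + 3·Drops - 1  [with Traffic=2, Drops=-5]  = -18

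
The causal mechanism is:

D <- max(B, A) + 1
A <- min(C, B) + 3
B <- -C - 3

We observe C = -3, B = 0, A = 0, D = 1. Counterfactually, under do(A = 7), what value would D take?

The intervention breaks the incoming arrows to A: A <- min(C, B) + 3 no longer applies, and A = 7.
B = -C - 3  [with C=-3]  = 0
D = max(B, A) + 1  [with B=0, A=7]  = 8

8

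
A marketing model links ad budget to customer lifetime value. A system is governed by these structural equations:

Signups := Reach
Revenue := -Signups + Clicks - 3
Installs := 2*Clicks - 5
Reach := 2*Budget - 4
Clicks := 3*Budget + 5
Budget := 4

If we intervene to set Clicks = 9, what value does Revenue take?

The intervention breaks the incoming arrows to Clicks: Clicks := 3*Budget + 5 no longer applies, and Clicks = 9.
Reach = 2*Budget - 4  [with Budget=4]  = 4
Signups = Reach  [with Reach=4]  = 4
Revenue = -Signups + Clicks - 3  [with Signups=4, Clicks=9]  = 2

2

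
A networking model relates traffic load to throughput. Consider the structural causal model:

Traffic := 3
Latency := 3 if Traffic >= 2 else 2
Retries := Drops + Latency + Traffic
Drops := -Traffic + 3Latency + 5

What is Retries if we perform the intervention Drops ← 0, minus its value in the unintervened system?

The intervention breaks the incoming arrows to Drops: Drops := -Traffic + 3Latency + 5 no longer applies, and Drops = 0.
Latency = 3 if Traffic >= 2 else 2  [with Traffic=3]  = 3
Retries = Drops + Latency + Traffic  [with Drops=0, Latency=3, Traffic=3]  = 6
Without intervention: Latency = 3 if Traffic >= 2 else 2  [with Traffic=3]  = 3; Drops = -Traffic + 3Latency + 5  [with Traffic=3, Latency=3]  = 11; Retries = Drops + Latency + Traffic  [with Drops=11, Latency=3, Traffic=3]  = 17.
Change = 6 − 17 = -11.

-11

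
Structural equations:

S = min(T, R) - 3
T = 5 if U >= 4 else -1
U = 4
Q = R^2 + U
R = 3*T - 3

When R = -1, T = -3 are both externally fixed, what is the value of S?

-6

Setting R = -1, T = -3 by intervention discards those variables' equations.
S = min(T, R) - 3  [with T=-3, R=-1]  = -6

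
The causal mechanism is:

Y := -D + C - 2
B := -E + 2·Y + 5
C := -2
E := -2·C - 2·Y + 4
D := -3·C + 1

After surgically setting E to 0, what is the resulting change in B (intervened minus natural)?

30

Intervening sets E = 0 and removes its equation (E := -2·C - 2·Y + 4).
D = -3·C + 1  [with C=-2]  = 7
Y = -D + C - 2  [with D=7, C=-2]  = -11
B = -E + 2·Y + 5  [with E=0, Y=-11]  = -17
Without intervention: D = -3·C + 1  [with C=-2]  = 7; Y = -D + C - 2  [with D=7, C=-2]  = -11; E = -2·C - 2·Y + 4  [with C=-2, Y=-11]  = 30; B = -E + 2·Y + 5  [with E=30, Y=-11]  = -47.
Change = -17 − (-47) = 30.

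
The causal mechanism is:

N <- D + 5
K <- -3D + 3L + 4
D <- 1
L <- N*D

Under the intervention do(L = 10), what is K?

The intervention breaks the incoming arrows to L: L <- N*D no longer applies, and L = 10.
K = -3D + 3L + 4  [with D=1, L=10]  = 31

31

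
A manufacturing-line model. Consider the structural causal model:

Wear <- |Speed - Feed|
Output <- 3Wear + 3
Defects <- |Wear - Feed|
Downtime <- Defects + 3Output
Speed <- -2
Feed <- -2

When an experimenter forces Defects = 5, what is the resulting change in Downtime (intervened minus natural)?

Under do(Defects=5), the mechanism Defects <- |Wear - Feed| is discarded; Defects is fixed at 5.
Wear = |Speed - Feed|  [with Speed=-2, Feed=-2]  = 0
Output = 3Wear + 3  [with Wear=0]  = 3
Downtime = Defects + 3Output  [with Defects=5, Output=3]  = 14
Without intervention: Wear = |Speed - Feed|  [with Speed=-2, Feed=-2]  = 0; Defects = |Wear - Feed|  [with Wear=0, Feed=-2]  = 2; Output = 3Wear + 3  [with Wear=0]  = 3; Downtime = Defects + 3Output  [with Defects=2, Output=3]  = 11.
Change = 14 − 11 = 3.

3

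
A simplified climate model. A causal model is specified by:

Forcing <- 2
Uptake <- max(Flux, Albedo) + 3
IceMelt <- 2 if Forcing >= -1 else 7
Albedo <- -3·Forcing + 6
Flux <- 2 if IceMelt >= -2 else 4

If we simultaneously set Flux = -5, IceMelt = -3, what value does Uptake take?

The joint intervention fixes Flux = -5, IceMelt = -3, removing each variable's own equation.
Albedo = -3·Forcing + 6  [with Forcing=2]  = 0
Uptake = max(Flux, Albedo) + 3  [with Flux=-5, Albedo=0]  = 3

3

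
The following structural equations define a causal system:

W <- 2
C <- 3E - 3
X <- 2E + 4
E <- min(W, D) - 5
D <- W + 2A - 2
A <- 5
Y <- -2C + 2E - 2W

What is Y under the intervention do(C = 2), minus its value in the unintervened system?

-28

The intervention breaks the incoming arrows to C: C <- 3E - 3 no longer applies, and C = 2.
D = W + 2A - 2  [with W=2, A=5]  = 10
E = min(W, D) - 5  [with W=2, D=10]  = -3
Y = -2C + 2E - 2W  [with C=2, E=-3, W=2]  = -14
Without intervention: D = W + 2A - 2  [with W=2, A=5]  = 10; E = min(W, D) - 5  [with W=2, D=10]  = -3; C = 3E - 3  [with E=-3]  = -12; Y = -2C + 2E - 2W  [with C=-12, E=-3, W=2]  = 14.
Change = -14 − 14 = -28.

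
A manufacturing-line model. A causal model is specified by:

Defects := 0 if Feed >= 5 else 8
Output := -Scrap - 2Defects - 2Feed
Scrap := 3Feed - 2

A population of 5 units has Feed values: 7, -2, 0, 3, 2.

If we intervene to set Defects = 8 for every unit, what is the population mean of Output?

do(Defects=8) breaks Defects's dependence on Feed. With Defects=8 fixed, Output across the units is -49, -4, -14, -29, -24, mean -24.

-24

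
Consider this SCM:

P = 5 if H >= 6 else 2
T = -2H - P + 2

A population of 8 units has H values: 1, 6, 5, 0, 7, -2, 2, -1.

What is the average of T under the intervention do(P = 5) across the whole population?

-7.5

Every unit gets P=5 under the intervention. T values become -5, -15, -13, -3, -17, 1, -7, -1; E[T|do(P=5)] = -7.5.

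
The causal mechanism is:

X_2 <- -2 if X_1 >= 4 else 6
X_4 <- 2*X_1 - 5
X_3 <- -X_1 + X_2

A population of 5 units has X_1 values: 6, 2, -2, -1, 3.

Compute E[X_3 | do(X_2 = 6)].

Every unit gets X_2=6 under the intervention. X_3 values become 0, 4, 8, 7, 3; E[X_3|do(X_2=6)] = 4.4.

4.4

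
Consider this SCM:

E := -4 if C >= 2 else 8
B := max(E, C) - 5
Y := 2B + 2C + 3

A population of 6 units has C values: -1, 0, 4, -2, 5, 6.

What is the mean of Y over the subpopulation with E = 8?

Conditioning on E=8 selects the 3 unit(s) with C ∈ {-1, 0, -2}. Their Y values: 7, 9, 5. Mean = 7.

7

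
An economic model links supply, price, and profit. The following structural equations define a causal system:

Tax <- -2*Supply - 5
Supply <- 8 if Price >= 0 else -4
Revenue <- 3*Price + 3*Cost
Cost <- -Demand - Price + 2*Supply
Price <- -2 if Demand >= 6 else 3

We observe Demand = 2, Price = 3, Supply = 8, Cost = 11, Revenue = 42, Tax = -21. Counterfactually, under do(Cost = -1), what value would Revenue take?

6

Intervening sets Cost = -1 and removes its equation (Cost <- -Demand - Price + 2*Supply).
Price = -2 if Demand >= 6 else 3  [with Demand=2]  = 3
Revenue = 3*Price + 3*Cost  [with Price=3, Cost=-1]  = 6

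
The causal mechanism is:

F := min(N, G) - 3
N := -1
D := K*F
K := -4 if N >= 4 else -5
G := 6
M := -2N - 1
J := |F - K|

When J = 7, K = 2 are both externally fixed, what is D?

-8

The joint intervention fixes J = 7, K = 2, removing each variable's own equation.
F = min(N, G) - 3  [with N=-1, G=6]  = -4
D = K*F  [with K=2, F=-4]  = -8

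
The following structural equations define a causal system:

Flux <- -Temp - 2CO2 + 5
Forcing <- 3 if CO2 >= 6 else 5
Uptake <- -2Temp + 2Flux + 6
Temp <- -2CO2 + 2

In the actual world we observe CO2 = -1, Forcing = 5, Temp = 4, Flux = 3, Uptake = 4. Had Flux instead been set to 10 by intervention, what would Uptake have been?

18

Intervening sets Flux = 10 and removes its equation (Flux <- -Temp - 2CO2 + 5).
Temp = -2CO2 + 2  [with CO2=-1]  = 4
Uptake = -2Temp + 2Flux + 6  [with Temp=4, Flux=10]  = 18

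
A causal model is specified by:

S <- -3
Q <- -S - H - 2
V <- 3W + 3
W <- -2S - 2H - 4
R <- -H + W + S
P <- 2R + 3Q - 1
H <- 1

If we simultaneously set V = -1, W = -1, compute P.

Setting V = -1, W = -1 by intervention discards those variables' equations.
Q = -S - H - 2  [with S=-3, H=1]  = 0
R = -H + W + S  [with H=1, W=-1, S=-3]  = -5
P = 2R + 3Q - 1  [with R=-5, Q=0]  = -11

-11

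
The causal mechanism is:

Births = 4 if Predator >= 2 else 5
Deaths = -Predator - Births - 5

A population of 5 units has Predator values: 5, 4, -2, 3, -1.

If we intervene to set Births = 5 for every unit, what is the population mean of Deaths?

do(Births=5) breaks Births's dependence on Predator. With Births=5 fixed, Deaths across the units is -15, -14, -8, -13, -9, mean -11.8.

-11.8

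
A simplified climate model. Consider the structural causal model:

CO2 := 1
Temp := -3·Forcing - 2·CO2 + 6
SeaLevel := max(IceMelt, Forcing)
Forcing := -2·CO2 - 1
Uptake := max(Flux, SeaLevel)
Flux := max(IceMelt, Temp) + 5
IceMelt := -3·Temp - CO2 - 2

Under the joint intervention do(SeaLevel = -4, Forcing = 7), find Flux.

The joint intervention fixes SeaLevel = -4, Forcing = 7, removing each variable's own equation.
Temp = -3·Forcing - 2·CO2 + 6  [with Forcing=7, CO2=1]  = -17
IceMelt = -3·Temp - CO2 - 2  [with Temp=-17, CO2=1]  = 48
Flux = max(IceMelt, Temp) + 5  [with IceMelt=48, Temp=-17]  = 53

53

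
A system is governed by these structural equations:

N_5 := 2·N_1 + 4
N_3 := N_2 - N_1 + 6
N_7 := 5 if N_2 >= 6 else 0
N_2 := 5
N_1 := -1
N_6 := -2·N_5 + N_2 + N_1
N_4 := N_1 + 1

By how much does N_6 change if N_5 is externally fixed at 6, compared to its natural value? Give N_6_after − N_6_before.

-8

The intervention breaks the incoming arrows to N_5: N_5 := 2·N_1 + 4 no longer applies, and N_5 = 6.
N_6 = -2·N_5 + N_2 + N_1  [with N_5=6, N_2=5, N_1=-1]  = -8
Without intervention: N_5 = 2·N_1 + 4  [with N_1=-1]  = 2; N_6 = -2·N_5 + N_2 + N_1  [with N_5=2, N_2=5, N_1=-1]  = 0.
Change = -8 − 0 = -8.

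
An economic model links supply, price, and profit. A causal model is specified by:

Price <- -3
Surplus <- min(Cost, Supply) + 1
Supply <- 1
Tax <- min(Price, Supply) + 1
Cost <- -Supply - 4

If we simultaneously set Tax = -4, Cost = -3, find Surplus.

-2

The joint intervention fixes Tax = -4, Cost = -3, removing each variable's own equation.
Surplus = min(Cost, Supply) + 1  [with Cost=-3, Supply=1]  = -2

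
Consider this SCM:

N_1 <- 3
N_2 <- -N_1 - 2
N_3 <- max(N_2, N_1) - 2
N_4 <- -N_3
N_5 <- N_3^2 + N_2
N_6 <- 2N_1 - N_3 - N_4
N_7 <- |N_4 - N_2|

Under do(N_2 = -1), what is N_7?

0

Under do(N_2=-1), the mechanism N_2 <- -N_1 - 2 is discarded; N_2 is fixed at -1.
N_3 = max(N_2, N_1) - 2  [with N_2=-1, N_1=3]  = 1
N_4 = -N_3  [with N_3=1]  = -1
N_7 = |N_4 - N_2|  [with N_4=-1, N_2=-1]  = 0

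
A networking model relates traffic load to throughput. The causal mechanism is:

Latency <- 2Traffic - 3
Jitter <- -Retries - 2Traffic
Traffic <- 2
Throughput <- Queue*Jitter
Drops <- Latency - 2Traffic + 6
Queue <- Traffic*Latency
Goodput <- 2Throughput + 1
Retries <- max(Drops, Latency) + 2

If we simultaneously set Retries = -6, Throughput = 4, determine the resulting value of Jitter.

2

Under do(Retries = -6, Throughput = 4), each intervened variable's structural equation is replaced by its fixed value.
Jitter = -Retries - 2Traffic  [with Retries=-6, Traffic=2]  = 2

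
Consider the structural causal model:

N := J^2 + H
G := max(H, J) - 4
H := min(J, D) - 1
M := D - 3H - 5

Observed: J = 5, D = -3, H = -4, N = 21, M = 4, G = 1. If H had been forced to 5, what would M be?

do(H=5) replaces the equation H := min(J, D) - 1 with the constant H = 5.
M = D - 3H - 5  [with D=-3, H=5]  = -23

-23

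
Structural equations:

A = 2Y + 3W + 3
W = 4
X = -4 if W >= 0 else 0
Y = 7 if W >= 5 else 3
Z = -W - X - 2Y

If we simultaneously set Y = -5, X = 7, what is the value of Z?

-1

Setting Y = -5, X = 7 by intervention discards those variables' equations.
Z = -W - X - 2Y  [with W=4, X=7, Y=-5]  = -1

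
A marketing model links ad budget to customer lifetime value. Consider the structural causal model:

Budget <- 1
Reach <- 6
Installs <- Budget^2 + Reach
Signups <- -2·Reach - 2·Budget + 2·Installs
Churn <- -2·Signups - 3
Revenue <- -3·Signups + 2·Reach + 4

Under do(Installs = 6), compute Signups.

-2

The intervention breaks the incoming arrows to Installs: Installs <- Budget^2 + Reach no longer applies, and Installs = 6.
Signups = -2·Reach - 2·Budget + 2·Installs  [with Reach=6, Budget=1, Installs=6]  = -2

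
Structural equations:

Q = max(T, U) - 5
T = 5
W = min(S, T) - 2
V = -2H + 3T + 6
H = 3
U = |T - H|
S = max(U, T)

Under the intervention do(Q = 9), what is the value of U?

2

Under do(Q=9), the mechanism Q = max(T, U) - 5 is discarded; Q is fixed at 9.
Since U is not a descendant of the intervened variable, it is unaffected.
U = |T - H|  [with T=5, H=3]  = 2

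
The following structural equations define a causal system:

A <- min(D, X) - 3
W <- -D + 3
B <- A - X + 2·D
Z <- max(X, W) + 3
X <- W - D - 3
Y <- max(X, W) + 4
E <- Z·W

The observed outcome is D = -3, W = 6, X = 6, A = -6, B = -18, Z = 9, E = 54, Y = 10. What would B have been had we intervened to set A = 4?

Intervening sets A = 4 and removes its equation (A <- min(D, X) - 3).
W = -D + 3  [with D=-3]  = 6
X = W - D - 3  [with W=6, D=-3]  = 6
B = A - X + 2·D  [with A=4, X=6, D=-3]  = -8

-8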